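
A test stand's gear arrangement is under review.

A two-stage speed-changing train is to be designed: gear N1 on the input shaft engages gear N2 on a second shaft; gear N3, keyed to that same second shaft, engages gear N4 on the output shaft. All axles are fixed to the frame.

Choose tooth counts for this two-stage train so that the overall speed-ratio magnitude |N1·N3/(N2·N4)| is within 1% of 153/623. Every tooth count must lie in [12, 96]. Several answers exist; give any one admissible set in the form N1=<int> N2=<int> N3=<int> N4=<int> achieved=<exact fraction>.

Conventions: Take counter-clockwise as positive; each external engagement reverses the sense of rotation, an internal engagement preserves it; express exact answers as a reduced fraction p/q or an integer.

class = fixed-axis compound train [2-stage, 153/623 wanted]
target = 153/623 in lowest terms: an exact hit needs N1·N3 = k·153 and N2·N4 = k·623 for one integer k, every count in [12, 96]; additionally prefer no 1:1 stage (N1 ≠ N2, N3 ≠ N4)
k = 1: no 1:1-free in-range split of k·153 and k·623 into factor pairs; take k = 2
k = 2: N1·N3 = 306 = 17·18, N2·N4 = 1246 = 14·89
achieved = 17·18/(14·89) = 153/623; |achieved − target| = 0 ≤ 153/62300 ✓

N1=17 N2=14 N3=18 N4=89 achieved=153/623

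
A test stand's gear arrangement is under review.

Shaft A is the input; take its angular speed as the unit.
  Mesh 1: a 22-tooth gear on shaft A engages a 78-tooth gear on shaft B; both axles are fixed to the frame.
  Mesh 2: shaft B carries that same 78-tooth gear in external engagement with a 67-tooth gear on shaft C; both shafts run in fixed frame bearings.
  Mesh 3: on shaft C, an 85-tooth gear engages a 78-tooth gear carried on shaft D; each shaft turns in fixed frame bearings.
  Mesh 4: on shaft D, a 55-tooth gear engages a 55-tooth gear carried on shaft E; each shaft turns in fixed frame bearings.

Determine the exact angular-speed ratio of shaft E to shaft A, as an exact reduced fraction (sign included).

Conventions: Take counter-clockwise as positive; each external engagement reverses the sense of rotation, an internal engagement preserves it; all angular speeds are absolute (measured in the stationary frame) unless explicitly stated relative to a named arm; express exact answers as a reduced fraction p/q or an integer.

class = fixed-axis compound train [4 meshes; 4 ratios multiply, 4 sense flips]
mesh 1 [22T→78T]: running ratio 11/39, sense −
mesh 2 [78T→67T]: running ratio 22/67, sense +
mesh 3 [85T→78T]: running ratio 935/2613, sense −
mesh 4 [55T→55T]: running ratio 935/2613, sense +
ω_out/ω_in = 935/2613

935/2613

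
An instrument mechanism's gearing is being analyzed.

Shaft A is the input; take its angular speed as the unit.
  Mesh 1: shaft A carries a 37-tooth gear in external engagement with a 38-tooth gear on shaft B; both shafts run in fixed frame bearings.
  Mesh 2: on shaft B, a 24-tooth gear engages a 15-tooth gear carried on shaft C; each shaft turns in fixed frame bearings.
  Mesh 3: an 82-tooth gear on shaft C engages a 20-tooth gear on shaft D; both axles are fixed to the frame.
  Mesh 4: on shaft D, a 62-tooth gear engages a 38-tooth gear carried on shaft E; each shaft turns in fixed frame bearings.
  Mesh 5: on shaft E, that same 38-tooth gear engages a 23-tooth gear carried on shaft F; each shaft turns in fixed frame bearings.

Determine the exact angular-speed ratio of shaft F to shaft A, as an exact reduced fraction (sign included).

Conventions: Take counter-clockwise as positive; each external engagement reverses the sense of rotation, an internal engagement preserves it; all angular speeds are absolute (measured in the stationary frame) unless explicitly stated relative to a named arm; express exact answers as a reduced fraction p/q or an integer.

class = fixed-axis compound train [5 meshes; 5 ratios multiply, 5 sense flips]
mesh 1 [37T→38T]: running ratio 37/38, sense −
mesh 2 [24T→15T]: running ratio 148/95, sense +
mesh 3 [82T→20T]: running ratio 3034/475, sense −
mesh 4 [62T→38T]: running ratio 94054/9025, sense +
mesh 5 [38T→23T]: running ratio 188108/10925, sense −
ω_out/ω_in = -188108/10925

-188108/10925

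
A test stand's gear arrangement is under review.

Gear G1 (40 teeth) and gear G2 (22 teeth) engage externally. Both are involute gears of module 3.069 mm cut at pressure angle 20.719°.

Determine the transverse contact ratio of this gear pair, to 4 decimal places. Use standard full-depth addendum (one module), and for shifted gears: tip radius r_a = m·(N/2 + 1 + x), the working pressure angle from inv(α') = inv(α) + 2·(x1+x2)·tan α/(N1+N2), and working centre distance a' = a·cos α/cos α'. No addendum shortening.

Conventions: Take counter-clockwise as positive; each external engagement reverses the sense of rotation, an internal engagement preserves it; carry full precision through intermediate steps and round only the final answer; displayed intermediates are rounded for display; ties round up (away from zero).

single-mesh involute tooth geometry (40T engaging 22T at module 3.069)
base radii: r_b1 = 57.410357, r_b2 = 31.575696
tip radii: r_a1 = 64.449000, r_a2 = 36.828000
no profile shift: α' = α, a' = a
action lengths: √(r_a1²−r_b1²) = 29.286935, √(r_a2²−r_b2²) = 18.954604
base pitch p_b = π·m·cos α = 9.017998
CR = (29.286935 + 18.954604 − 95.139000·sin 20.71900°)/9.017998 = 1.617076
contact ratio ≈ 1.6171

1.6171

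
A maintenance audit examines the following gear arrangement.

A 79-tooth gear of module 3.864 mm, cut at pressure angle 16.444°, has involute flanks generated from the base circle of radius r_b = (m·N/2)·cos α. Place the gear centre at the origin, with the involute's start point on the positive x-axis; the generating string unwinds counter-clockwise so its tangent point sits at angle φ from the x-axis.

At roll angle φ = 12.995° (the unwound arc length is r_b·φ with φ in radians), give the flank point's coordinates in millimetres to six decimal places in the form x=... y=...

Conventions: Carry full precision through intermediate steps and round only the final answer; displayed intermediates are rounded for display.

x=150.101834 y=0.566371

topology: single-mesh involute geometry — m = 3.864, N = 79
pitch radius r_p = m·N/2 = 3.864·79/2 = 152.628000
base radius r_b = r_p·cos α = 152.628000·cos 16.444° = 146.385037
roll angle φ = 12.995° = 0.22680554 rad
x = r_b·(cos φ + φ·sin φ) = 150.101834
y = r_b·(sin φ − φ·cos φ) = 0.566371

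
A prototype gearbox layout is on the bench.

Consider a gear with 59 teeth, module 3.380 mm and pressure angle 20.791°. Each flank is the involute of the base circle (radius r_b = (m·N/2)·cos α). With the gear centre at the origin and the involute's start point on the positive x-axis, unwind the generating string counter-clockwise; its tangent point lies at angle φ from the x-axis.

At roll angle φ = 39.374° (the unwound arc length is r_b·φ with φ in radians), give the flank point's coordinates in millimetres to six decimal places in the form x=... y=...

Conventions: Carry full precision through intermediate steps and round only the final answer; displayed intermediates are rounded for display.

recognized (one wheel, involute flank): single-mesh tooth geometry, m = 3.380, N = 59
pitch radius r_p = m·N/2 = 3.380·59/2 = 99.710000
base radius r_b = r_p·cos α = 99.710000·cos 20.791° = 93.217029
roll angle φ = 39.374° = 0.68720594 rad
x = r_b·(cos φ + φ·sin φ) = 112.696693
y = r_b·(sin φ − φ·cos φ) = 9.615785

x=112.696693 y=9.615785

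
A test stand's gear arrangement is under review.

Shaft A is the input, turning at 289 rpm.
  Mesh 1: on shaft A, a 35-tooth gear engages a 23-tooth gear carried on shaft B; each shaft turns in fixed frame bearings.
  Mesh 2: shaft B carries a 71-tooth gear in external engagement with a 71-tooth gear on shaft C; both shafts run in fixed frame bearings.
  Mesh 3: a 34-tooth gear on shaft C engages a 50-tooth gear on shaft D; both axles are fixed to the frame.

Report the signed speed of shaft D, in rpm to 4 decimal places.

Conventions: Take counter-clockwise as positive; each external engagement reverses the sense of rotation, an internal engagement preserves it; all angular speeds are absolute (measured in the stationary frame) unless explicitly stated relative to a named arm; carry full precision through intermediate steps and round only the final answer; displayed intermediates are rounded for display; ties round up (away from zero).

topology: fixed-axis compound train — 3 meshes, A→D
mesh 1 [35T→23T]: ω = 289.0000×35/23 = 439.7826 rpm, sense flips to −
mesh 2 [71T→71T]: ω = 439.7826×71/71 = 439.7826 rpm, sense flips to +
mesh 3 [34T→50T]: ω = 439.7826×34/50 = 299.0522 rpm, sense flips to −
signed output speed = -299.0522 rpm

-299.0522 rpm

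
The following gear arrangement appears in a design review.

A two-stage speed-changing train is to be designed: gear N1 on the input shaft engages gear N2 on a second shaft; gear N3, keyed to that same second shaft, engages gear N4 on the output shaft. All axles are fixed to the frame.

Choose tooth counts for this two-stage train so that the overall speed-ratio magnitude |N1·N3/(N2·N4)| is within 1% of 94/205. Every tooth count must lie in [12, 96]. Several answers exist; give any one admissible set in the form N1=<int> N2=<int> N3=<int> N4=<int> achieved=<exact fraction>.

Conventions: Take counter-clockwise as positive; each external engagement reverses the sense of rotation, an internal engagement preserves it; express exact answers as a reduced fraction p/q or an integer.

N1=12 N2=15 N3=47 N4=82 achieved=94/205

topology: fixed-axis compound train — 2 stages, target 94/205
target = 94/205 in lowest terms: an exact hit needs N1·N3 = k·94 and N2·N4 = k·205 for one integer k, every count in [12, 96]; additionally prefer no 1:1 stage (N1 ≠ N2, N3 ≠ N4)
k = 1…5: no 1:1-free in-range split of k·94 and k·205 into factor pairs; take k = 6
k = 6: N1·N3 = 564 = 12·47, N2·N4 = 1230 = 15·82
achieved = 12·47/(15·82) = 94/205; |achieved − target| = 0 ≤ 47/10250 ✓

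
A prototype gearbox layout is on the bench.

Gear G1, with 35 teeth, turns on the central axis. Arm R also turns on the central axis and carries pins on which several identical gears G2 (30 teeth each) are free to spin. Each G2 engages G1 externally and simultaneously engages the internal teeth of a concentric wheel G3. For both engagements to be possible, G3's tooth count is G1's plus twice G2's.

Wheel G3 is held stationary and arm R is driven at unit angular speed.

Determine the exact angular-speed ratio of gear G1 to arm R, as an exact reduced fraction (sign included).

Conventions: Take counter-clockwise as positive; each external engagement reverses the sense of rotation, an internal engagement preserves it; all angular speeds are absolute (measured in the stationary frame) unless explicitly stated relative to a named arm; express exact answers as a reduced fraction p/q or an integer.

topology: planetary set — G1 35T / G2 30T / G3 95T, arm = carrier (Willis)
ring teeth: 35 + 2·30 = 95
35(ω_sun−ω_arm) = −95(ω_ring−ω_arm),  ω_ring = 0, ω_arm = 1
ω_sun = 1 − (95/35)(0−1) = 26/7
ω_out/ω_in = 26/7

26/7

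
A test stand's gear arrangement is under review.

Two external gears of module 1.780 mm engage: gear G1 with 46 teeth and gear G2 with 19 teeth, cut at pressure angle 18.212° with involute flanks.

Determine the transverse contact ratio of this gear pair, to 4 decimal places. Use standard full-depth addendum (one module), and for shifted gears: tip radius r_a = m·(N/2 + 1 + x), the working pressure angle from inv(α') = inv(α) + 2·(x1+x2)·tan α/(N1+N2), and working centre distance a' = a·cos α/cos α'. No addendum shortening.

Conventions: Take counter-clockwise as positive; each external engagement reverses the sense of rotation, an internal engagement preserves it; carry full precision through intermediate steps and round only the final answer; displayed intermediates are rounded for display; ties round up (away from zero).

topology: single-mesh involute geometry — m = 1.780, 46T/19T pair
base radii: r_b1 = 38.889177, r_b2 = 16.062921
tip radii: r_a1 = 42.720000, r_a2 = 18.690000
no profile shift: α' = α, a' = a
action lengths: √(r_a1²−r_b1²) = 17.681355, √(r_a2²−r_b2²) = 9.555034
base pitch p_b = π·m·cos α = 5.311911
CR = (17.681355 + 9.555034 − 57.850000·sin 18.21200°)/5.311911 = 1.723731
contact ratio ≈ 1.7237

1.7237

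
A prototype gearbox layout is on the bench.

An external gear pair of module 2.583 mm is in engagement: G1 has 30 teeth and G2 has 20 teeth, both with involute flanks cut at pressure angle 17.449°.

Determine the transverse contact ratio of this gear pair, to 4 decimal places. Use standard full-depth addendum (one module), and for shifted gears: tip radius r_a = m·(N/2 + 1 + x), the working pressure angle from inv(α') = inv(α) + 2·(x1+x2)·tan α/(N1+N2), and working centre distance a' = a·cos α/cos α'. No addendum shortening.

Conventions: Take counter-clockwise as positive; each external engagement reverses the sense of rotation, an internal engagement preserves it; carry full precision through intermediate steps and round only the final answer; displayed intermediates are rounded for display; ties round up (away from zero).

1.7142

topology: single-mesh involute geometry — m = 2.583, 30T/20T pair
base radii: r_b1 = 36.962119, r_b2 = 24.641413
tip radii: r_a1 = 41.328000, r_a2 = 28.413000
no profile shift: α' = α, a' = a
action lengths: √(r_a1²−r_b1²) = 18.487978, √(r_a2²−r_b2²) = 14.145647
base pitch p_b = π·m·cos α = 7.741328
CR = (18.487978 + 14.145647 − 64.575000·sin 17.44900°)/7.741328 = 1.714225
contact ratio ≈ 1.7142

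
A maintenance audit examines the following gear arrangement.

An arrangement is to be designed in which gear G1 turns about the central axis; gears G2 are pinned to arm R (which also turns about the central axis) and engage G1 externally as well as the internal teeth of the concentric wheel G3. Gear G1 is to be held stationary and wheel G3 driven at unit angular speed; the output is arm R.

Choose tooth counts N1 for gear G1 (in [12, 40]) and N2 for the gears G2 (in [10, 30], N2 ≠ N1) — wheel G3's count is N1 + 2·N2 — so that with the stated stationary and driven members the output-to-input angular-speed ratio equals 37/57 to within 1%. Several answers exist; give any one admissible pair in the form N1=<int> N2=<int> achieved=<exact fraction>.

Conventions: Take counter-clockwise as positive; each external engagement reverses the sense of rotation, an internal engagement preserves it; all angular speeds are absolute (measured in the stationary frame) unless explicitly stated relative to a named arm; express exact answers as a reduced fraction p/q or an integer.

N1=40 N2=17 achieved=37/57

design class (target 37/57): planetary set
Willis with ω_sun = 0: ω_arm/ω_ring = N3/(N1+N3); set equal to 37/57  ⇒  N3/N1 = (37/57)/(1 − 37/57) = 37/20
N3 = N1 + 2·N2  ⇒  N2/N1 = (N3/N1 − 1)/2 = (37/20 − 1)/2 = 17/40
smallest multiple with N1 ≥ 12 and N2 ≥ 10: k = 1  ⇒  N1 = 1·40 = 40, N2 = 1·17 = 17 (N1 ≤ 40, N2 ≤ 30, N2 ≠ N1 ✓), N3 = 40 + 2·17 = 74
check: N3/(N1+N3) with N1 = 40, N3 = 74 gives 37/57; |achieved − target| = 0 ≤ 37/5700 ✓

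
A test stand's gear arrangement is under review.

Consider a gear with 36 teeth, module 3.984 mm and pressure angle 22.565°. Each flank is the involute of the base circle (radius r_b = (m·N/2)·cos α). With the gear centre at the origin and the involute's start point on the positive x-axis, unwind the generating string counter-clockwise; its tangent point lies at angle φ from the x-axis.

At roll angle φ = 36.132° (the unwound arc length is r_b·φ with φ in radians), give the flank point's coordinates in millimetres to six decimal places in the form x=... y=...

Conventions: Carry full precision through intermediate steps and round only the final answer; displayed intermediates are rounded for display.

x=78.109307 y=5.318867

topology: single-mesh involute geometry — m = 3.984, N = 36
pitch radius r_p = m·N/2 = 3.984·36/2 = 71.712000
base radius r_b = r_p·cos α = 71.712000·cos 22.565° = 66.222073
roll angle φ = 36.132° = 0.63062237 rad
x = r_b·(cos φ + φ·sin φ) = 78.109307
y = r_b·(sin φ − φ·cos φ) = 5.318867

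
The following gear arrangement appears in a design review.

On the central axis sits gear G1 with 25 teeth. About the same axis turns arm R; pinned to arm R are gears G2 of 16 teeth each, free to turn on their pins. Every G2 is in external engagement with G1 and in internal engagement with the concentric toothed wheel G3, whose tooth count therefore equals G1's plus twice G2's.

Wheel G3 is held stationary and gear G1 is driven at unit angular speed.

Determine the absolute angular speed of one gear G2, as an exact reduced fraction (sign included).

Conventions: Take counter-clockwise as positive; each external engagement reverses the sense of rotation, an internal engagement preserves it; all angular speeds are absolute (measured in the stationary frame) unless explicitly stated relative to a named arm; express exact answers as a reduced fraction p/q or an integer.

-25/32

class = planetary set [G3 = 25+2·16 = 57; Willis about the carrier]
ring teeth: 25 + 2·16 = 57
25(ω_sun−ω_arm) = −57(ω_ring−ω_arm),  ω_ring = 0, ω_sun = 1
25(1−ω_arm) = −57(0−ω_arm)  ⇒  82·ω_arm = 25  ⇒  ω_arm = 25/82
sun–planet mesh: 25·(1−25/82) = −16·(ω_p−ω_arm)  ⇒  ω_p−ω_arm = -1425/1312
ω_p = 25/82 − 1425/1312 = -25/32
exact speed ratio = -25/32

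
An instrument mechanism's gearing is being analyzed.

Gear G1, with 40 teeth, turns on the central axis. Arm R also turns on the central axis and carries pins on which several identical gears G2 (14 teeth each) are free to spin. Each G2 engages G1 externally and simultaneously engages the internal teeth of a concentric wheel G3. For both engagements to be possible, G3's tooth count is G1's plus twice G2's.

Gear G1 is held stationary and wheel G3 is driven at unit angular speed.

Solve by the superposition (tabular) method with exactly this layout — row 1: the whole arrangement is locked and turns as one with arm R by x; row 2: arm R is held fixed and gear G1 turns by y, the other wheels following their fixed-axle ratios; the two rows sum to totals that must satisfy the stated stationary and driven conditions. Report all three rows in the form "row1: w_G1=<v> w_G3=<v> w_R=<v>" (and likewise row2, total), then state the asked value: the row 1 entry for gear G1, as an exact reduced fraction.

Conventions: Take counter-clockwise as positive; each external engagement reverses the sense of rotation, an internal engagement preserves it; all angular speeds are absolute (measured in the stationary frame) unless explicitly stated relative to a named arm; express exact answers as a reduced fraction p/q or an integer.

row1: w_G1=17/27 w_G3=17/27 w_R=17/27
row2: w_G1=-17/27 w_G3=10/27 w_R=0
total: w_G1=0 w_G3=1 w_R=17/27
asked value: 17/27

topology: planetary set — G1 40T / G2 14T / G3 68T, arm = carrier (Willis)
superposition row 1 [locked train]: every member turns x
row 2 — arm fixed, fixed-axis ratios: sun y, ring −(40/68)·y, arm 0
boundary: total ω_sun = x + y = 0 and total ω_ring = x − (40/68)·y = 1  ⇒  y = -17/27, x = 17/27
row 2 ring = −(40/68)·(-17/27) = 10/27
totals (row 1 + row 2): sun 17/27 + (-17/27) = 0, ring 17/27 + 10/27 = 1, arm 17/27 + 0 = 17/27
asked cell (row1, sun) = 17/27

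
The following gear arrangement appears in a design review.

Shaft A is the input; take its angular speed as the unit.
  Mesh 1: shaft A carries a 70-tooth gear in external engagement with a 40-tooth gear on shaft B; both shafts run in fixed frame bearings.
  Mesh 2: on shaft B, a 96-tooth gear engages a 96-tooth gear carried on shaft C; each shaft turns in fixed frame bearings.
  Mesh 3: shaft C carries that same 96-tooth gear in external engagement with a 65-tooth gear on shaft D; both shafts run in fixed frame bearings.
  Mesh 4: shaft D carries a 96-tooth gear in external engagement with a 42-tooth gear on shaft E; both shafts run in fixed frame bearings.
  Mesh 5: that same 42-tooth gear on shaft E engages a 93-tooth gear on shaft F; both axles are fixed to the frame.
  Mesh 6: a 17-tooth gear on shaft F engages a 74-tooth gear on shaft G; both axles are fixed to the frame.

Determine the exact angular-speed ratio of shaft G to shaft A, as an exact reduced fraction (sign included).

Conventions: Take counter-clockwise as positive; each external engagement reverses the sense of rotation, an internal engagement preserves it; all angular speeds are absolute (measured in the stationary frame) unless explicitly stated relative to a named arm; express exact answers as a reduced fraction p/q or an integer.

class = fixed-axis compound train [6 meshes; 6 ratios multiply, 6 sense flips]
mesh 1 [70T→40T]: running ratio 7/4, sense −
mesh 2 [96T→96T]: running ratio 7/4, sense +
mesh 3 [96T→65T]: running ratio 168/65, sense −
mesh 4 [96T→42T]: running ratio 384/65, sense +
mesh 5 [42T→93T]: running ratio 5376/2015, sense −
mesh 6 [17T→74T]: running ratio 45696/74555, sense +
ω_out/ω_in = 45696/74555

45696/74555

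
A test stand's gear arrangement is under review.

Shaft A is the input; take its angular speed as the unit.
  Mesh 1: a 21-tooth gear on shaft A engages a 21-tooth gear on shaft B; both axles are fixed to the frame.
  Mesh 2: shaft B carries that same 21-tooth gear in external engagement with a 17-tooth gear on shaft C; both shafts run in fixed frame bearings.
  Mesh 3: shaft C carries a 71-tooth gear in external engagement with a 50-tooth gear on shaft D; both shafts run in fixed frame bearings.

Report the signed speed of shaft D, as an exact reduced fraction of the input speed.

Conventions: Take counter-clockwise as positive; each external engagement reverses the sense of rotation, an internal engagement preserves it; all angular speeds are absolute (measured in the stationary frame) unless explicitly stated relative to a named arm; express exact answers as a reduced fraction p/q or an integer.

-1491/850

3-mesh fixed-axis compound train (all bearings frame-fixed)
mesh 1 [21T→21T]: |ω|/ω_in = 1×21/21 = 1, sense flips to −
mesh 2 [21T→17T]: |ω|/ω_in = 1×21/17 = 21/17, sense flips to +
mesh 3 [71T→50T]: |ω|/ω_in = (21/17)×71/50 = 1491/850, sense flips to −
signed output speed (× input speed) = -1491/850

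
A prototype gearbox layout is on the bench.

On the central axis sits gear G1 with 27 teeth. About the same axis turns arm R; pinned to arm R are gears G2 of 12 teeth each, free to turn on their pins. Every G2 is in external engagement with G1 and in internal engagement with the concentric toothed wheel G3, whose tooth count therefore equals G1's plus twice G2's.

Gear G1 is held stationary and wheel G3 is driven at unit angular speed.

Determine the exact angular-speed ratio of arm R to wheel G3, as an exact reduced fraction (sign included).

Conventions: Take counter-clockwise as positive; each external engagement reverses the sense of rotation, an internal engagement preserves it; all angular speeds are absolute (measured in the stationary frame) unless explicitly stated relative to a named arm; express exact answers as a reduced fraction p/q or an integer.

topology: planetary set — G1 27T / G2 12T / G3 51T, arm = carrier (Willis)
ring teeth: 27 + 2·12 = 51
27(ω_sun−ω_arm) = −51(ω_ring−ω_arm),  ω_sun = 0, ω_ring = 1
27(0−ω_arm) = −51(1−ω_arm)  ⇒  78·ω_arm = 51  ⇒  ω_arm = 17/26
ω_out/ω_in = 17/26

17/26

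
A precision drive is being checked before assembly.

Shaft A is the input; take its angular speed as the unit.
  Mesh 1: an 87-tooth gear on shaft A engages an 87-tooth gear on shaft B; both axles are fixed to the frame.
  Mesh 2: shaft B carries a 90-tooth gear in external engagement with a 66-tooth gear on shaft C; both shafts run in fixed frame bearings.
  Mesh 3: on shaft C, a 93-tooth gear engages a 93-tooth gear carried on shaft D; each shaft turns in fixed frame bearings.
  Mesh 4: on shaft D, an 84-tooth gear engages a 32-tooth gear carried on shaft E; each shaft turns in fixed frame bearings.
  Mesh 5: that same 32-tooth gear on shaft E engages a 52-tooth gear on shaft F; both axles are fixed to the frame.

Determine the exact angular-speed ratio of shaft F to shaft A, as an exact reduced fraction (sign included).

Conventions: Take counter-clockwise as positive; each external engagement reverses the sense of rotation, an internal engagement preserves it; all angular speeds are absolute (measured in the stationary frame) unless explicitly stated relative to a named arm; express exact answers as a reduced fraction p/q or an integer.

-315/143

class = fixed-axis compound train [5 meshes; 5 ratios multiply, 5 sense flips]
mesh 1 [87T→87T]: running ratio 1, sense −
mesh 2 [90T→66T]: running ratio 15/11, sense +
mesh 3 [93T→93T]: running ratio 15/11, sense −
mesh 4 [84T→32T]: running ratio 315/88, sense +
mesh 5 [32T→52T]: running ratio 315/143, sense −
ω_out/ω_in = -315/143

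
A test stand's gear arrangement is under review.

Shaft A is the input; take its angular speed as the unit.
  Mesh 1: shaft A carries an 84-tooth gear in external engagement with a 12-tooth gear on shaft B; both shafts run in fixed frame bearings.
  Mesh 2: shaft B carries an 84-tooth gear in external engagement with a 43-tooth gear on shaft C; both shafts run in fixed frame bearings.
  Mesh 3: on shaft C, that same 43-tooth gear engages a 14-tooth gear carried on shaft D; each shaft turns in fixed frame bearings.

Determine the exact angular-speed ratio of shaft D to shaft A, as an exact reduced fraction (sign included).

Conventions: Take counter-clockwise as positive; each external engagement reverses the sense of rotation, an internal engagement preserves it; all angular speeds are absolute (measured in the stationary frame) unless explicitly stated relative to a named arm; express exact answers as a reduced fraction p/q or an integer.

-42

class = fixed-axis compound train [3 meshes; 3 ratios multiply, 3 sense flips]
mesh 1 [84T→12T]: running ratio 7, sense −
mesh 2 [84T→43T]: running ratio 588/43, sense +
mesh 3 [43T→14T]: running ratio 42, sense −
ω_out/ω_in = -42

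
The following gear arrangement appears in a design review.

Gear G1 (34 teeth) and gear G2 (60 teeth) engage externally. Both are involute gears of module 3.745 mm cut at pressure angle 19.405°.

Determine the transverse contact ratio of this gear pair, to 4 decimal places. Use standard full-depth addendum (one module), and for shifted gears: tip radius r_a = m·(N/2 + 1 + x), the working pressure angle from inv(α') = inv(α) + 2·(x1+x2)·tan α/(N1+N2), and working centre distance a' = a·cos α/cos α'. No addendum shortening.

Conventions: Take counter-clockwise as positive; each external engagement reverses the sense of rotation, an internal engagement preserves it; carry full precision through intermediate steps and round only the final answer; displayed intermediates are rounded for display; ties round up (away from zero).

class = single-mesh tooth geometry [involute pair 34T × 60T, m = 3.745]
base radii: r_b1 = 60.048425, r_b2 = 105.967809
tip radii: r_a1 = 67.410000, r_a2 = 116.095000
no profile shift: α' = α, a' = a
action lengths: √(r_a1²−r_b1²) = 30.631598, √(r_a2²−r_b2²) = 47.422279
base pitch p_b = π·m·cos α = 11.096923
CR = (30.631598 + 47.422279 − 176.015000·sin 19.40500°)/11.096923 = 1.763917
contact ratio ≈ 1.7639

1.7639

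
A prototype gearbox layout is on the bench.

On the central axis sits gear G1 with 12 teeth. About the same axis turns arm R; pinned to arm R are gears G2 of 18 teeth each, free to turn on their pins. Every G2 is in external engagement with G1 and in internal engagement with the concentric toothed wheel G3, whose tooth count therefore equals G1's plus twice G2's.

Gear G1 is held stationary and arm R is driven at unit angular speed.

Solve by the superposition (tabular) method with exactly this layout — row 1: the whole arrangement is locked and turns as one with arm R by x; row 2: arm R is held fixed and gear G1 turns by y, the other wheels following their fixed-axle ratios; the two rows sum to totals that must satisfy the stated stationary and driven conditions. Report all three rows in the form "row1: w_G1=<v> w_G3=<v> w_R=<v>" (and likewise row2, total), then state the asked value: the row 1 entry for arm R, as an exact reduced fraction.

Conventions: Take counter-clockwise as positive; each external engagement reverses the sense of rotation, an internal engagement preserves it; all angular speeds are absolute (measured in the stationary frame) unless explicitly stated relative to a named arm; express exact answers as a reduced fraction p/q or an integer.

class = planetary set [G3 = 12+2·18 = 48; Willis about the carrier]
superposition row 1 [locked train]: every member turns x
row 2: sun turns y, ring = −(12/48)·y, arm 0
boundary: total ω_sun = x + y = 0 and total ω_arm = x = 1  ⇒  y = -1, x = 1
row 2 ring = −(12/48)·(-1) = 1/4
totals (row 1 + row 2): sun 1 + (-1) = 0, ring 1 + 1/4 = 5/4, arm 1 + 0 = 1
asked cell (row1, arm) = 1

row1: w_G1=1 w_G3=1 w_R=1
row2: w_G1=-1 w_G3=1/4 w_R=0
total: w_G1=0 w_G3=5/4 w_R=1
asked value: 1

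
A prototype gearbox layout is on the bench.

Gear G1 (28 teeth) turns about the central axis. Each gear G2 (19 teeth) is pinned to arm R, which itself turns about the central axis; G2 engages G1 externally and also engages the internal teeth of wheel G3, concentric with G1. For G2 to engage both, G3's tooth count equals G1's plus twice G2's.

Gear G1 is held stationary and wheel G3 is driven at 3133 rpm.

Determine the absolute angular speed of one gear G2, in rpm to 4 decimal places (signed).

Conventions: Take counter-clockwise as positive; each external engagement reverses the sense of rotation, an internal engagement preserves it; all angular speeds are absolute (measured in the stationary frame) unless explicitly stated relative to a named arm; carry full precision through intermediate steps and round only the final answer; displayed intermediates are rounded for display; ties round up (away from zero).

+5441.5263 rpm

topology: planetary set — G1 28T / G2 19T / G3 66T, arm = carrier (Willis)
normalise by the input: solve with ω_ring = 1, then scale by 3133 rpm
ring teeth: 28 + 2·19 = 66
28(ω_sun−ω_arm) = −66(ω_ring−ω_arm),  ω_sun = 0, ω_ring = 1
28(0−ω_arm) = −66(1−ω_arm)  ⇒  94·ω_arm = 66  ⇒  ω_arm = 33/47
sun–planet mesh: 28·(0−33/47) = −19·(ω_p−ω_arm)  ⇒  ω_p−ω_arm = 924/893
ω_p = 33/47 + 924/893 = 33/19
scale: ω_p = 33/19 × 3133 rpm = +5441.5263 rpm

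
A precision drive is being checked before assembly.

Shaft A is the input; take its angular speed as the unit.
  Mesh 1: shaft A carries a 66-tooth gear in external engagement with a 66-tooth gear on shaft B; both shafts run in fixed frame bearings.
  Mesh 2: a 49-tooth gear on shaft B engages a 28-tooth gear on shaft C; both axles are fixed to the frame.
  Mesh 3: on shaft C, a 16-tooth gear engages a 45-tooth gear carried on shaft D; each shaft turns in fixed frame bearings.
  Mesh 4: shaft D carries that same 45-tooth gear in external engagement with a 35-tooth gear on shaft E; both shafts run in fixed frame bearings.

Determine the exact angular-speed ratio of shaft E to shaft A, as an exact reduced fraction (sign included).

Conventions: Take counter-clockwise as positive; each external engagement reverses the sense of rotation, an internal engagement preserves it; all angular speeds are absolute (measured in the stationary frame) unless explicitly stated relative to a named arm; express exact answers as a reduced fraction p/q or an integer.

class = fixed-axis compound train [4 meshes; 4 ratios multiply, 4 sense flips]
mesh 1 [66T→66T]: running ratio 1, sense −
mesh 2 [49T→28T]: running ratio 7/4, sense +
mesh 3 [16T→45T]: running ratio 28/45, sense −
mesh 4 [45T→35T]: running ratio 4/5, sense +
ω_out/ω_in = 4/5

4/5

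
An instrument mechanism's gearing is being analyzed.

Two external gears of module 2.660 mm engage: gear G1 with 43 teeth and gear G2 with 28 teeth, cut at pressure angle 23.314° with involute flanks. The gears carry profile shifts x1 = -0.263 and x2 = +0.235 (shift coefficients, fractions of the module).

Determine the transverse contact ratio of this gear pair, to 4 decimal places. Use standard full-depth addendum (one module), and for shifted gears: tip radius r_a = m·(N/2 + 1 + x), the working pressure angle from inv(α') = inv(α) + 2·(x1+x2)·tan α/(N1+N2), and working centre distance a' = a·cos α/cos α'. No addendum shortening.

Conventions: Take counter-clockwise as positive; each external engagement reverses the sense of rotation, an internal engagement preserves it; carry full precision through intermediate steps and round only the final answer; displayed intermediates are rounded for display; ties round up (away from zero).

recognized (one external pair, fixed centres): single-mesh tooth geometry, m = 2.660, N1 = 43, N2 = 28
base radii: r_b1 = 52.520420, r_b2 = 34.199343
tip radii: r_a1 = 59.150420, r_a2 = 40.525100
inv(α') = inv(23.314°) + 2·(-0.263+0.235)·tan α/(43+28) = 0.02371176  ⇒  α' = 23.20861°
a' = a·cos α / cos α' = 94.4300·cos 23.314°/cos 23.20861° = 94.355361
action lengths: √(r_a1²−r_b1²) = 27.209883, √(r_a2²−r_b2²) = 21.741405
base pitch p_b = π·m·cos α = 7.674315
CR = (27.209883 + 21.741405 − 94.355361·sin 23.20861°)/7.674315 = 1.533392
contact ratio ≈ 1.5334

1.5334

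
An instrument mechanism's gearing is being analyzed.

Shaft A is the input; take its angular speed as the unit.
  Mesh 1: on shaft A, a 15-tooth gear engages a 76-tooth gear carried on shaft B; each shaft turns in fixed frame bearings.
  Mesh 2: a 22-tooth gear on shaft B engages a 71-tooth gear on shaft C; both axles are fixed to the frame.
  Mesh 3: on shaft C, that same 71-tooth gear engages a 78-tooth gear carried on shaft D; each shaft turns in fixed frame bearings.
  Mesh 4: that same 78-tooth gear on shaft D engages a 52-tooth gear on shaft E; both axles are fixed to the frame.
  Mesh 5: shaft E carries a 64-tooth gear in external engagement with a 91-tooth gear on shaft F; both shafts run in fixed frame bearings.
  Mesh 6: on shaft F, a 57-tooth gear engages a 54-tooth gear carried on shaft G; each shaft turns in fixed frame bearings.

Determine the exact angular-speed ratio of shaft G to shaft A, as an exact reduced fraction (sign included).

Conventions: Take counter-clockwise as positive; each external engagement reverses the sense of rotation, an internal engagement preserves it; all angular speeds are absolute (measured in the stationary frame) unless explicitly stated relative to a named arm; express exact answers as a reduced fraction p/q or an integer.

class = fixed-axis compound train [6 meshes; 6 ratios multiply, 6 sense flips]
mesh 1 [15T→76T]: running ratio 15/76, sense −
mesh 2 [22T→71T]: running ratio 165/2698, sense +
mesh 3 [71T→78T]: running ratio 55/988, sense −
mesh 4 [78T→52T]: running ratio 165/1976, sense +
mesh 5 [64T→91T]: running ratio 1320/22477, sense −
mesh 6 [57T→54T]: running ratio 220/3549, sense +
ω_out/ω_in = 220/3549

220/3549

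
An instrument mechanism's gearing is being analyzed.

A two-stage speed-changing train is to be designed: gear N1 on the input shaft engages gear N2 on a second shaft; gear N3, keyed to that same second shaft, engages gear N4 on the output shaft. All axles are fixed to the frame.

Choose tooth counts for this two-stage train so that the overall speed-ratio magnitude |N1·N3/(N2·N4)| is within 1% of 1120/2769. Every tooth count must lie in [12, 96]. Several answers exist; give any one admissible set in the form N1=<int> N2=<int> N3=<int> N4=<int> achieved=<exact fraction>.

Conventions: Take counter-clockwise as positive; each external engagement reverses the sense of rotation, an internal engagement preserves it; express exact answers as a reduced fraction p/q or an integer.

N1=14 N2=39 N3=80 N4=71 achieved=1120/2769

class = fixed-axis compound train [2-stage, 1120/2769 wanted]
target = 1120/2769 in lowest terms: an exact hit needs N1·N3 = k·1120 and N2·N4 = k·2769 for one integer k, every count in [12, 96]; additionally prefer no 1:1 stage (N1 ≠ N2, N3 ≠ N4)
k = 1: N1·N3 = 1120 = 14·80, N2·N4 = 2769 = 39·71
achieved = 14·80/(39·71) = 1120/2769; |achieved − target| = 0 ≤ 56/13845 ✓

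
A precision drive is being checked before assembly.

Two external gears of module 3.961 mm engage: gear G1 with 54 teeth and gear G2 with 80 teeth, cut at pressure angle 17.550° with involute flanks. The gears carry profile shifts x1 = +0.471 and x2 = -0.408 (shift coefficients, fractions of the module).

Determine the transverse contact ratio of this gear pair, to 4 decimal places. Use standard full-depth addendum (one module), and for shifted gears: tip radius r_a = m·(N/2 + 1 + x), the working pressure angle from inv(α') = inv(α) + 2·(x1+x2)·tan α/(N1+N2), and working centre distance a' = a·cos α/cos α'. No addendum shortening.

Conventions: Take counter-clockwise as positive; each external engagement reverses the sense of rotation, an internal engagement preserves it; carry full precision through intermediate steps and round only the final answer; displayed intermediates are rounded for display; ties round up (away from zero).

1.8862

topology: single-mesh involute geometry — m = 3.961, 54T/80T pair
base radii: r_b1 = 101.969063, r_b2 = 151.065279
tip radii: r_a1 = 112.773631, r_a2 = 160.784912
inv(α') = inv(17.550°) + 2·(+0.471-0.408)·tan α/(54+80) = 0.01025057  ⇒  α' = 17.71862°
a' = a·cos α / cos α' = 265.3870·cos 17.550°/cos 17.71862° = 265.635386
action lengths: √(r_a1²−r_b1²) = 48.168475, √(r_a2²−r_b2²) = 55.055149
base pitch p_b = π·m·cos α = 11.864639
CR = (48.168475 + 55.055149 − 265.635386·sin 17.71862°)/11.864639 = 1.886231
contact ratio ≈ 1.8862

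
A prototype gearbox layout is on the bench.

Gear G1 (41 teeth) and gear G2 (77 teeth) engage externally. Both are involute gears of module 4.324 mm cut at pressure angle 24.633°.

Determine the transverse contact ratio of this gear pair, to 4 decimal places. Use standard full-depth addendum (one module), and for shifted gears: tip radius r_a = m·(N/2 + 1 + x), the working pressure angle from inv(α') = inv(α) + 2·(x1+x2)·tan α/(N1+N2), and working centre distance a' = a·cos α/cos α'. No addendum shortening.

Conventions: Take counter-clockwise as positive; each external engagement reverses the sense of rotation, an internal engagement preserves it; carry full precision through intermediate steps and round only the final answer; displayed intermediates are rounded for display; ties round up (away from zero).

single-mesh involute tooth geometry (41T engaging 77T at module 4.324)
base radii: r_b1 = 80.575241, r_b2 = 151.324233
tip radii: r_a1 = 92.966000, r_a2 = 170.798000
no profile shift: α' = α, a' = a
action lengths: √(r_a1²−r_b1²) = 46.371410, √(r_a2²−r_b2²) = 79.201852
base pitch p_b = π·m·cos α = 12.348029
CR = (46.371410 + 79.201852 − 255.116000·sin 24.63300°)/12.348029 = 1.558126
contact ratio ≈ 1.5581

1.5581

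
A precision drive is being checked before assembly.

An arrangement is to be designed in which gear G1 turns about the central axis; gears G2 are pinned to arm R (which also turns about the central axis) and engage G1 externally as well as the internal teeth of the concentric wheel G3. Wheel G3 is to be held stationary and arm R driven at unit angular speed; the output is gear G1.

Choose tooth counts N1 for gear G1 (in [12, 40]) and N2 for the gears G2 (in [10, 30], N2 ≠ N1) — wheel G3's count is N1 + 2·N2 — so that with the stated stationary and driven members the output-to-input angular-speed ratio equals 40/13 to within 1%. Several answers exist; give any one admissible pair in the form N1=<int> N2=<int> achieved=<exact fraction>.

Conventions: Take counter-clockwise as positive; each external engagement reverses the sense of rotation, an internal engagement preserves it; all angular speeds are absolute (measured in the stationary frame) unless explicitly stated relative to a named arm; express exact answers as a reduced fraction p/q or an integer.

class = planetary set [ratio 40/13 wanted; Willis about the carrier]
Willis with ω_ring = 0: ω_sun/ω_arm = (N1+N3)/N1; set equal to 40/13  ⇒  N3/N1 = 40/13 − 1 = 27/13
N3 = N1 + 2·N2  ⇒  N2/N1 = (N3/N1 − 1)/2 = (27/13 − 1)/2 = 7/13
smallest multiple with N1 ≥ 12 and N2 ≥ 10: k = 2  ⇒  N1 = 2·13 = 26, N2 = 2·7 = 14 (N1 ≤ 40, N2 ≤ 30, N2 ≠ N1 ✓), N3 = 26 + 2·14 = 54
check: (N1+N3)/N1 with N1 = 26, N3 = 54 gives 40/13; |achieved − target| = 0 ≤ 2/65 ✓

N1=26 N2=14 achieved=40/13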